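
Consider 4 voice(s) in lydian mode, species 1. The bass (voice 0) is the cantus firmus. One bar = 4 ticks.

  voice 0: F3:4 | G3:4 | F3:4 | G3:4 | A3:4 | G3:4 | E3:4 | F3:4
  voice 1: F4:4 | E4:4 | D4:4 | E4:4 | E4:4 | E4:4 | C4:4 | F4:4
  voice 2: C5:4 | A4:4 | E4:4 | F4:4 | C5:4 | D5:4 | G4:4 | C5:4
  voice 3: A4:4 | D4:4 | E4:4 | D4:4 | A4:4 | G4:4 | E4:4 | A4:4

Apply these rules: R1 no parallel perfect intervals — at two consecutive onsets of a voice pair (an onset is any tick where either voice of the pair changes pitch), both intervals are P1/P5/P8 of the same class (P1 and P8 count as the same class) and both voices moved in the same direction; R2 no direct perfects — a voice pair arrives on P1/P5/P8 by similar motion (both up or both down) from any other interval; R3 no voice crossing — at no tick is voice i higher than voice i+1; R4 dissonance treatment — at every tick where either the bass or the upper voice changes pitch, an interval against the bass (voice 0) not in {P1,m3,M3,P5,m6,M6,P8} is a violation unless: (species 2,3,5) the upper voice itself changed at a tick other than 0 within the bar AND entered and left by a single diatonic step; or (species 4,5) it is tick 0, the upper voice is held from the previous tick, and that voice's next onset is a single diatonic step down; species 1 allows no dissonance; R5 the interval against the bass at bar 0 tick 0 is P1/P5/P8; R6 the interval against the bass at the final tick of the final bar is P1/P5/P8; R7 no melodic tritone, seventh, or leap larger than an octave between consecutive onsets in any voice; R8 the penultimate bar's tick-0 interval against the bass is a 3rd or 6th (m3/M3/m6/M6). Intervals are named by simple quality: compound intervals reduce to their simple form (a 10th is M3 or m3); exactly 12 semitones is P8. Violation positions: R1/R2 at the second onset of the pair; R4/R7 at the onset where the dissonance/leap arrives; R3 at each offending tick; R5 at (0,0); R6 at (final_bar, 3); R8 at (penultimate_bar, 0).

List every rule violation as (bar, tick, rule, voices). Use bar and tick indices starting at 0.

bar 0: v0=F3 v1=F4 v2=C5 v3=A4 downbeat M3
bar 1: v0=G3 v1=E4 v2=A4 v3=D4 downbeat P5
bar 2: v0=F3 v1=D4 v2=E4 v3=E4 downbeat M7
bar 3: v0=G3 v1=E4 v2=F4 v3=D4 downbeat P5
bar 4: v0=A3 v1=E4 v2=C5 v3=A4 downbeat P8
bar 5: v0=G3 v1=E4 v2=D5 v3=G4 downbeat P8
bar 6: v0=E3 v1=C4 v2=G4 v3=E4 downbeat P8
bar 7: v0=F3 v1=F4 v2=C5 v3=A4 downbeat M3
  -> R3 @ bar 0 tick 0 v(2, 3): C5 above A4
  -> R5 @ bar 0 tick 0 v(0, 3): opens on M3
  -> R3 @ bar 0 tick 1 v(2, 3): C5 above A4
  -> R3 @ bar 0 tick 2 v(2, 3): C5 above A4
  -> R3 @ bar 0 tick 3 v(2, 3): C5 above A4
  -> R2 @ bar 1 tick 0 v(2, 3): C5/A4 m3 -> A4/D4 P5 similar
  -> R3 @ bar 1 tick 0 v(2, 3): A4 above D4
  -> R4 @ bar 1 tick 0 v(0, 2): G3/A4 M2 untreated
  -> R3 @ bar 1 tick 1 v(2, 3): A4 above D4
  -> R3 @ bar 1 tick 2 v(2, 3): A4 above D4
  -> R3 @ bar 1 tick 3 v(2, 3): A4 above D4
  -> R4 @ bar 2 tick 0 v(0, 2): F3/E4 M7 untreated
  -> R4 @ bar 2 tick 0 v(0, 3): F3/E4 M7 untreated
  -> R3 @ bar 3 tick 0 v(2, 3): F4 above D4
  -> R4 @ bar 3 tick 0 v(0, 2): G3/F4 m7 untreated
  -> R3 @ bar 3 tick 1 v(2, 3): F4 above D4
  -> R3 @ bar 3 tick 2 v(2, 3): F4 above D4
  -> R3 @ bar 3 tick 3 v(2, 3): F4 above D4
  -> R2 @ bar 4 tick 0 v(0, 3): G3/D4 P5 -> A3/A4 P8 similar
  -> R3 @ bar 4 tick 0 v(2, 3): C5 above A4
  -> R3 @ bar 4 tick 1 v(2, 3): C5 above A4
  -> R3 @ bar 4 tick 2 v(2, 3): C5 above A4
  -> R3 @ bar 4 tick 3 v(2, 3): C5 above A4
  -> R1 @ bar 5 tick 0 v(0, 3): A3/A4 P8 -> G3/G4 P8 similar
  -> R3 @ bar 5 tick 0 v(2, 3): D5 above G4
  -> R3 @ bar 5 tick 1 v(2, 3): D5 above G4
  -> R3 @ bar 5 tick 2 v(2, 3): D5 above G4
  -> R3 @ bar 5 tick 3 v(2, 3): D5 above G4
  -> R1 @ bar 6 tick 0 v(0, 3): G3/G4 P8 -> E3/E4 P8 similar
  -> R2 @ bar 6 tick 0 v(1, 2): E4/D5 m7 -> C4/G4 P5 similar
  -> R3 @ bar 6 tick 0 v(2, 3): G4 above E4
  -> R8 @ bar 6 tick 0 v(0, 3): penult P8 not 3rd/6th
  -> R3 @ bar 6 tick 1 v(2, 3): G4 above E4
  -> R3 @ bar 6 tick 2 v(2, 3): G4 above E4
  -> R3 @ bar 6 tick 3 v(2, 3): G4 above E4
  -> R1 @ bar 7 tick 0 v(1, 2): C4/G4 P5 -> F4/C5 P5 similar
  -> R2 @ bar 7 tick 0 v(0, 1): E3/C4 m6 -> F3/F4 P8 similar
  -> R2 @ bar 7 tick 0 v(0, 2): E3/G4 m3 -> F3/C5 P5 similar
  -> R3 @ bar 7 tick 0 v(2, 3): C5 above A4
  -> R3 @ bar 7 tick 1 v(2, 3): C5 above A4
  -> R3 @ bar 7 tick 2 v(2, 3): C5 above A4
  -> R3 @ bar 7 tick 3 v(2, 3): C5 above A4
  -> R6 @ bar 7 tick 3 v(0, 3): closes on M3

(0, 0, R3, (2, 3))
(0, 0, R5, (0, 3))
(0, 1, R3, (2, 3))
(0, 2, R3, (2, 3))
(0, 3, R3, (2, 3))
(1, 0, R2, (2, 3))
(1, 0, R3, (2, 3))
(1, 0, R4, (0, 2))
(1, 1, R3, (2, 3))
(1, 2, R3, (2, 3))
(1, 3, R3, (2, 3))
(2, 0, R4, (0, 2))
(2, 0, R4, (0, 3))
(3, 0, R3, (2, 3))
(3, 0, R4, (0, 2))
(3, 1, R3, (2, 3))
(3, 2, R3, (2, 3))
(3, 3, R3, (2, 3))
(4, 0, R2, (0, 3))
(4, 0, R3, (2, 3))
(4, 1, R3, (2, 3))
(4, 2, R3, (2, 3))
(4, 3, R3, (2, 3))
(5, 0, R1, (0, 3))
(5, 0, R3, (2, 3))
(5, 1, R3, (2, 3))
(5, 2, R3, (2, 3))
(5, 3, R3, (2, 3))
(6, 0, R1, (0, 3))
(6, 0, R2, (1, 2))
(6, 0, R3, (2, 3))
(6, 0, R8, (0, 3))
(6, 1, R3, (2, 3))
(6, 2, R3, (2, 3))
(6, 3, R3, (2, 3))
(7, 0, R1, (1, 2))
(7, 0, R2, (0, 1))
(7, 0, R2, (0, 2))
(7, 0, R3, (2, 3))
(7, 1, R3, (2, 3))
(7, 2, R3, (2, 3))
(7, 3, R3, (2, 3))
(7, 3, R6, (0, 3))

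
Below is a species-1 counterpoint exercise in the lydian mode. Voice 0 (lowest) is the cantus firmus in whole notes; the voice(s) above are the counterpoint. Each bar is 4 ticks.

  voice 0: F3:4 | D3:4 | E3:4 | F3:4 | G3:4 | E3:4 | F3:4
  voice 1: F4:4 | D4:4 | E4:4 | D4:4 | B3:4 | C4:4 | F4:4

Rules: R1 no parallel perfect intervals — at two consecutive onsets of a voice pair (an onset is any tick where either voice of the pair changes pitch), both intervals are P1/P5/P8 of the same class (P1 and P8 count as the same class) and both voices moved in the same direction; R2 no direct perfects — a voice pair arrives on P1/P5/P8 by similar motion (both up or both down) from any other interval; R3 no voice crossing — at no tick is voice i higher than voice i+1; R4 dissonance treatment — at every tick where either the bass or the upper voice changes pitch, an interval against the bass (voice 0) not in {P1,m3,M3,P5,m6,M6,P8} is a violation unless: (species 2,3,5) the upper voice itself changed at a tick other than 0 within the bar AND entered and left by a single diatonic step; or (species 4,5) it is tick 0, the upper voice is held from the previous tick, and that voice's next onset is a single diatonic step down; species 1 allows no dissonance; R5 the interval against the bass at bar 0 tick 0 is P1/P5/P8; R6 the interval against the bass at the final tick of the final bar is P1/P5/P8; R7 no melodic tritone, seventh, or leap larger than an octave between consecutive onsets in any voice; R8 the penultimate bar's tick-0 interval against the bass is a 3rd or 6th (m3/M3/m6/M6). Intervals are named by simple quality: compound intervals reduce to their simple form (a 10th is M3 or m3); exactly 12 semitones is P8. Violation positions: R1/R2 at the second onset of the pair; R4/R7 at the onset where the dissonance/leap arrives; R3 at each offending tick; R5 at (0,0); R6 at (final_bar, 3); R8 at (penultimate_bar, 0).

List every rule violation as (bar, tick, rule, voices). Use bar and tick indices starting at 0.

(1, 0, R1, (0, 1))
(2, 0, R1, (0, 1))
(6, 0, R2, (0, 1))

bar 0: v0=F3 v1=F4 downbeat P8
bar 1: v0=D3 v1=D4 downbeat P8
bar 2: v0=E3 v1=E4 downbeat P8
bar 3: v0=F3 v1=D4 downbeat M6
bar 4: v0=G3 v1=B3 downbeat M3
bar 5: v0=E3 v1=C4 downbeat m6
bar 6: v0=F3 v1=F4 downbeat P8
  -> R1 @ bar 1 tick 0 v(0, 1): F3/F4 P8 -> D3/D4 P8 similar
  -> R1 @ bar 2 tick 0 v(0, 1): D3/D4 P8 -> E3/E4 P8 similar
  -> R2 @ bar 6 tick 0 v(0, 1): E3/C4 m6 -> F3/F4 P8 similar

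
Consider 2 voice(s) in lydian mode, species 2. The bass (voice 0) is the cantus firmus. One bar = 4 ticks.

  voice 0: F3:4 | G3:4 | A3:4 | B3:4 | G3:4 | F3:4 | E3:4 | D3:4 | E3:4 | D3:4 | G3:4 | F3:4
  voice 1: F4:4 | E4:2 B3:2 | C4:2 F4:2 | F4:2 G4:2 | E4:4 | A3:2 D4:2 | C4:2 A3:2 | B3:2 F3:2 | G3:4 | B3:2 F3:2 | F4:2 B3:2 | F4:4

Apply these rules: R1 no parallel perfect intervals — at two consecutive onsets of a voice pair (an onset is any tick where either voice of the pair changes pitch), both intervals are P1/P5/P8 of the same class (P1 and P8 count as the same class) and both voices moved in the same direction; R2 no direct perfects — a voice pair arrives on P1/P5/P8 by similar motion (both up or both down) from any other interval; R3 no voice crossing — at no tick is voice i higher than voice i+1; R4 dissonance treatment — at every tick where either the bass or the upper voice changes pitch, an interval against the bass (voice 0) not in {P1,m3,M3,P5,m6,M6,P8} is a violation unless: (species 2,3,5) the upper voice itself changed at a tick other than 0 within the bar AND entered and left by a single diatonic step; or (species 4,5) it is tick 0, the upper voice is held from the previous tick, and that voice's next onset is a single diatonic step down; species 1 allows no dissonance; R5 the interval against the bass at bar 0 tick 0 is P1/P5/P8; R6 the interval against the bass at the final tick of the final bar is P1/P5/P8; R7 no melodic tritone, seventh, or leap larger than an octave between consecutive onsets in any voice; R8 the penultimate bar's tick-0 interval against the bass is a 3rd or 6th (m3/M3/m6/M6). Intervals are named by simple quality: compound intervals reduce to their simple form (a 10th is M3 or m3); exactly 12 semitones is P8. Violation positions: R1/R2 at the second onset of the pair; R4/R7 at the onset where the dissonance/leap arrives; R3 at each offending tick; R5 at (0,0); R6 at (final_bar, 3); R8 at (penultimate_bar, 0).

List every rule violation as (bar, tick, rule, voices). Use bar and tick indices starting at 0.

bar 0: v0=F3 v1=F4 downbeat P8
bar 1: v0=G3 v1=E4 downbeat M6
bar 2: v0=A3 v1=C4 downbeat m3
bar 3: v0=B3 v1=F4 downbeat TT
bar 4: v0=G3 v1=E4 downbeat M6
bar 5: v0=F3 v1=A3 downbeat M3
bar 6: v0=E3 v1=C4 downbeat m6
bar 7: v0=D3 v1=B3 downbeat M6
bar 8: v0=E3 v1=G3 downbeat m3
bar 9: v0=D3 v1=B3 downbeat M6
bar 10: v0=G3 v1=F4 downbeat m7
bar 11: v0=F3 v1=F4 downbeat P8
  -> R4 @ bar 3 tick 0 v(0, 1): B3/F4 TT untreated
  -> R4 @ bar 6 tick 2 v(0, 1): E3/A3 P4 untreated
  -> R7 @ bar 7 tick 2 v(1,): B3->F3 leap 6st
  -> R7 @ bar 9 tick 2 v(1,): B3->F3 leap 6st
  -> R4 @ bar 10 tick 0 v(0, 1): G3/F4 m7 untreated
  -> R8 @ bar 10 tick 0 v(0, 1): penult m7 not 3rd/6th
  -> R7 @ bar 10 tick 2 v(1,): F4->B3 leap 6st
  -> R7 @ bar 11 tick 0 v(1,): B3->F4 leap 6st

(3, 0, R4, (0, 1))
(6, 2, R4, (0, 1))
(7, 2, R7, (1,))
(9, 2, R7, (1,))
(10, 0, R4, (0, 1))
(10, 0, R8, (0, 1))
(10, 2, R7, (1,))
(11, 0, R7, (1,))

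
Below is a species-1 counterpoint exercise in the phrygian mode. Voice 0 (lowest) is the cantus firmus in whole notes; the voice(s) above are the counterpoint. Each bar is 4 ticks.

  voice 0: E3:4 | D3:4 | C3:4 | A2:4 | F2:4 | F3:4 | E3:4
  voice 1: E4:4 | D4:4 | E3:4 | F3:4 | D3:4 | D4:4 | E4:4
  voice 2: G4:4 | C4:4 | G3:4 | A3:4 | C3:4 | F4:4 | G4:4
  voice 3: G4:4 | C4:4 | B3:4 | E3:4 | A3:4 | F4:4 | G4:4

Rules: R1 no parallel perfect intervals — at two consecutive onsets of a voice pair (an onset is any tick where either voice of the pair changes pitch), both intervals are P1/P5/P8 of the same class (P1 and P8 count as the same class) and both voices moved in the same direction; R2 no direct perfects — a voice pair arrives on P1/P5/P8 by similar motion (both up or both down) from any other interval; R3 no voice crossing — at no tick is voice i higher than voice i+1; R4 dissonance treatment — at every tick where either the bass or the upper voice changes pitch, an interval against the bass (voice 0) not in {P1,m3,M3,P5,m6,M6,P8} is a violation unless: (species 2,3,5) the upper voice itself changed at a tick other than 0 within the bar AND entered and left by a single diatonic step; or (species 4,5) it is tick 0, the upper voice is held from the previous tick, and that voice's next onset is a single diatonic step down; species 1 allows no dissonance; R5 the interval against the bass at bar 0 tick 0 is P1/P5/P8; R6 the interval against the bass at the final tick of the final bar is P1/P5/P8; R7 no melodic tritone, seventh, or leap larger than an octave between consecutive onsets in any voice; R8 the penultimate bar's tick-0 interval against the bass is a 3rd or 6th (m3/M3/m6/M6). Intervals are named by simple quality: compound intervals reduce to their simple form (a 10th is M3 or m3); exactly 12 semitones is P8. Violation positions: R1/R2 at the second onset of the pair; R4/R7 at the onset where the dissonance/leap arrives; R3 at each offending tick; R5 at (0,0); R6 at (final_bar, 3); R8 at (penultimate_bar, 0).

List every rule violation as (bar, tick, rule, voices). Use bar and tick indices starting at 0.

bar 0: v0=E3 v1=E4 v2=G4 v3=G4 downbeat m3
bar 1: v0=D3 v1=D4 v2=C4 v3=C4 downbeat m7
bar 2: v0=C3 v1=E3 v2=G3 v3=B3 downbeat M7
bar 3: v0=A2 v1=F3 v2=A3 v3=E3 downbeat P5
bar 4: v0=F2 v1=D3 v2=C3 v3=A3 downbeat M3
bar 5: v0=F3 v1=D4 v2=F4 v3=F4 downbeat P8
bar 6: v0=E3 v1=E4 v2=G4 v3=G4 downbeat m3
  -> R5 @ bar 0 tick 0 v(0, 2): opens on m3
  -> R5 @ bar 0 tick 0 v(0, 3): opens on m3
  -> R1 @ bar 1 tick 0 v(0, 1): E3/E4 P8 -> D3/D4 P8 similar
  -> R1 @ bar 1 tick 0 v(2, 3): G4/G4 P1 -> C4/C4 P1 similar
  -> R3 @ bar 1 tick 0 v(1, 2): D4 above C4
  -> R4 @ bar 1 tick 0 v(0, 2): D3/C4 m7 untreated
  -> R4 @ bar 1 tick 0 v(0, 3): D3/C4 m7 untreated
  -> R3 @ bar 1 tick 1 v(1, 2): D4 above C4
  -> R3 @ bar 1 tick 2 v(1, 2): D4 above C4
  -> R3 @ bar 1 tick 3 v(1, 2): D4 above C4
  -> R2 @ bar 2 tick 0 v(0, 2): D3/C4 m7 -> C3/G3 P5 similar
  -> R2 @ bar 2 tick 0 v(1, 3): D4/C4 M2 -> E3/B3 P5 similar
  -> R4 @ bar 2 tick 0 v(0, 3): C3/B3 M7 untreated
  -> R7 @ bar 2 tick 0 v(1,): D4->E3 leap 10st
  -> R2 @ bar 3 tick 0 v(0, 3): C3/B3 M7 -> A2/E3 P5 similar
  -> R3 @ bar 3 tick 0 v(2, 3): A3 above E3
  -> R3 @ bar 3 tick 1 v(2, 3): A3 above E3
  -> R3 @ bar 3 tick 2 v(2, 3): A3 above E3
  -> R3 @ bar 3 tick 3 v(2, 3): A3 above E3
  -> R2 @ bar 4 tick 0 v(0, 2): A2/A3 P8 -> F2/C3 P5 similar
  -> R3 @ bar 4 tick 0 v(1, 2): D3 above C3
  -> R3 @ bar 4 tick 1 v(1, 2): D3 above C3
  -> R3 @ bar 4 tick 2 v(1, 2): D3 above C3
  -> R3 @ bar 4 tick 3 v(1, 2): D3 above C3
  -> R2 @ bar 5 tick 0 v(0, 2): F2/C3 P5 -> F3/F4 P8 similar
  -> R2 @ bar 5 tick 0 v(0, 3): F2/A3 M3 -> F3/F4 P8 similar
  -> R2 @ bar 5 tick 0 v(2, 3): C3/A3 M6 -> F4/F4 P1 similar
  -> R7 @ bar 5 tick 0 v(2,): C3->F4 leap 17st
  -> R8 @ bar 5 tick 0 v(0, 2): penult P8 not 3rd/6th
  -> R8 @ bar 5 tick 0 v(0, 3): penult P8 not 3rd/6th
  -> R1 @ bar 6 tick 0 v(2, 3): F4/F4 P1 -> G4/G4 P1 similar
  -> R6 @ bar 6 tick 3 v(0, 2): closes on m3
  -> R6 @ bar 6 tick 3 v(0, 3): closes on m3

(0, 0, R5, (0, 2))
(0, 0, R5, (0, 3))
(1, 0, R1, (0, 1))
(1, 0, R1, (2, 3))
(1, 0, R3, (1, 2))
(1, 0, R4, (0, 2))
(1, 0, R4, (0, 3))
(1, 1, R3, (1, 2))
(1, 2, R3, (1, 2))
(1, 3, R3, (1, 2))
(2, 0, R2, (0, 2))
(2, 0, R2, (1, 3))
(2, 0, R4, (0, 3))
(2, 0, R7, (1,))
(3, 0, R2, (0, 3))
(3, 0, R3, (2, 3))
(3, 1, R3, (2, 3))
(3, 2, R3, (2, 3))
(3, 3, R3, (2, 3))
(4, 0, R2, (0, 2))
(4, 0, R3, (1, 2))
(4, 1, R3, (1, 2))
(4, 2, R3, (1, 2))
(4, 3, R3, (1, 2))
(5, 0, R2, (0, 2))
(5, 0, R2, (0, 3))
(5, 0, R2, (2, 3))
(5, 0, R7, (2,))
(5, 0, R8, (0, 2))
(5, 0, R8, (0, 3))
(6, 0, R1, (2, 3))
(6, 3, R6, (0, 2))
(6, 3, R6, (0, 3))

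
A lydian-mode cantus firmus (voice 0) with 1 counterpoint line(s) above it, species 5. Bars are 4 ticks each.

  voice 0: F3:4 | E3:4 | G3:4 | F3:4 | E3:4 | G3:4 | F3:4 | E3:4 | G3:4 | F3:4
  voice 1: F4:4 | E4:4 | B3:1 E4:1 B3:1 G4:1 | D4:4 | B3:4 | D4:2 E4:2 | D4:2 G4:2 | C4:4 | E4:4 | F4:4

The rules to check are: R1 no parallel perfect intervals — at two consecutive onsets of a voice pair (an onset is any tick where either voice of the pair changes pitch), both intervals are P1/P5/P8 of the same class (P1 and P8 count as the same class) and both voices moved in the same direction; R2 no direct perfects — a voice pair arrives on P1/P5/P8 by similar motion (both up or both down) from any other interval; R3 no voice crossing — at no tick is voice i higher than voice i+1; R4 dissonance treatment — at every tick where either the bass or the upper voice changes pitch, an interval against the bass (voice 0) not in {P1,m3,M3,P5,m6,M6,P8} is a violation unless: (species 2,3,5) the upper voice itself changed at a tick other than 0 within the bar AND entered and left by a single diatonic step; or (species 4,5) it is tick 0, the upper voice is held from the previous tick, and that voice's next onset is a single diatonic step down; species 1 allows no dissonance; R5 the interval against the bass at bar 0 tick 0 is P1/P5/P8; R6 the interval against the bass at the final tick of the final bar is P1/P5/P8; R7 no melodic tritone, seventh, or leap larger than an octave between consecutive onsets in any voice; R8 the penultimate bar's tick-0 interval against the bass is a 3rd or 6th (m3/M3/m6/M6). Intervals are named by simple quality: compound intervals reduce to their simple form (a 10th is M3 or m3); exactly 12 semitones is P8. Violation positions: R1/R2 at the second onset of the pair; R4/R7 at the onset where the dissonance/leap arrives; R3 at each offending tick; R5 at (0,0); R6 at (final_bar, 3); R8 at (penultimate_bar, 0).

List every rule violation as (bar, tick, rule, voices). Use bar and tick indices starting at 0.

bar 0: v0=F3 v1=F4 downbeat P8
bar 1: v0=E3 v1=E4 downbeat P8
bar 2: v0=G3 v1=B3 downbeat M3
bar 3: v0=F3 v1=D4 downbeat M6
bar 4: v0=E3 v1=B3 downbeat P5
bar 5: v0=G3 v1=D4 downbeat P5
bar 6: v0=F3 v1=D4 downbeat M6
bar 7: v0=E3 v1=C4 downbeat m6
bar 8: v0=G3 v1=E4 downbeat M6
bar 9: v0=F3 v1=F4 downbeat P8
  -> R1 @ bar 1 tick 0 v(0, 1): F3/F4 P8 -> E3/E4 P8 similar
  -> R2 @ bar 4 tick 0 v(0, 1): F3/D4 M6 -> E3/B3 P5 similar
  -> R1 @ bar 5 tick 0 v(0, 1): E3/B3 P5 -> G3/D4 P5 similar
  -> R4 @ bar 6 tick 2 v(0, 1): F3/G4 M2 untreated

(1, 0, R1, (0, 1))
(4, 0, R2, (0, 1))
(5, 0, R1, (0, 1))
(6, 2, R4, (0, 1))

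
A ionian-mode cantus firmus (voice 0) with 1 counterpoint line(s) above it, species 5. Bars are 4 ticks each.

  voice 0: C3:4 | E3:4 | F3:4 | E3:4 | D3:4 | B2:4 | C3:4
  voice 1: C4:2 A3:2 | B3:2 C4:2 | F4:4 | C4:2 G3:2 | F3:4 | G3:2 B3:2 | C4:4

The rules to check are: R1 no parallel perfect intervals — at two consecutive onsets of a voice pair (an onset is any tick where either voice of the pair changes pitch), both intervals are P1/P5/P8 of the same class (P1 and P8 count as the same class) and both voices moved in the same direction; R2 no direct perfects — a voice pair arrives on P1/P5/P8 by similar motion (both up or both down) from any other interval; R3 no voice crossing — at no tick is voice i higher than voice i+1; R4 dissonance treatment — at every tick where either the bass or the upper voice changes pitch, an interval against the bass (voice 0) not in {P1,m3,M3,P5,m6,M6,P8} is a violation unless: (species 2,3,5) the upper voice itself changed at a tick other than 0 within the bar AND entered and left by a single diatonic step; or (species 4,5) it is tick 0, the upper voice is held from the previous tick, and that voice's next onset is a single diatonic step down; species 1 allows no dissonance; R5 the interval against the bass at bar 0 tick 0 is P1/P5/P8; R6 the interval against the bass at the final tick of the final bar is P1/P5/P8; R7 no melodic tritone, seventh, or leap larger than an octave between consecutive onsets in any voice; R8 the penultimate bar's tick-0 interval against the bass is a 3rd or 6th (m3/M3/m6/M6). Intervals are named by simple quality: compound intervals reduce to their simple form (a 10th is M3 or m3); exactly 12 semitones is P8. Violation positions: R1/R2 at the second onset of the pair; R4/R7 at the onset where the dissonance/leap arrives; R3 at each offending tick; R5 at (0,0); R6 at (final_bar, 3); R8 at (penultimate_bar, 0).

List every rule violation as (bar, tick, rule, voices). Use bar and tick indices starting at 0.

bar 0: v0=C3 v1=C4 downbeat P8
bar 1: v0=E3 v1=B3 downbeat P5
bar 2: v0=F3 v1=F4 downbeat P8
bar 3: v0=E3 v1=C4 downbeat m6
bar 4: v0=D3 v1=F3 downbeat m3
bar 5: v0=B2 v1=G3 downbeat m6
bar 6: v0=C3 v1=C4 downbeat P8
  -> R2 @ bar 1 tick 0 v(0, 1): C3/A3 M6 -> E3/B3 P5 similar
  -> R2 @ bar 2 tick 0 v(0, 1): E3/C4 m6 -> F3/F4 P8 similar
  -> R1 @ bar 6 tick 0 v(0, 1): B2/B3 P8 -> C3/C4 P8 similar

(1, 0, R2, (0, 1))
(2, 0, R2, (0, 1))
(6, 0, R1, (0, 1))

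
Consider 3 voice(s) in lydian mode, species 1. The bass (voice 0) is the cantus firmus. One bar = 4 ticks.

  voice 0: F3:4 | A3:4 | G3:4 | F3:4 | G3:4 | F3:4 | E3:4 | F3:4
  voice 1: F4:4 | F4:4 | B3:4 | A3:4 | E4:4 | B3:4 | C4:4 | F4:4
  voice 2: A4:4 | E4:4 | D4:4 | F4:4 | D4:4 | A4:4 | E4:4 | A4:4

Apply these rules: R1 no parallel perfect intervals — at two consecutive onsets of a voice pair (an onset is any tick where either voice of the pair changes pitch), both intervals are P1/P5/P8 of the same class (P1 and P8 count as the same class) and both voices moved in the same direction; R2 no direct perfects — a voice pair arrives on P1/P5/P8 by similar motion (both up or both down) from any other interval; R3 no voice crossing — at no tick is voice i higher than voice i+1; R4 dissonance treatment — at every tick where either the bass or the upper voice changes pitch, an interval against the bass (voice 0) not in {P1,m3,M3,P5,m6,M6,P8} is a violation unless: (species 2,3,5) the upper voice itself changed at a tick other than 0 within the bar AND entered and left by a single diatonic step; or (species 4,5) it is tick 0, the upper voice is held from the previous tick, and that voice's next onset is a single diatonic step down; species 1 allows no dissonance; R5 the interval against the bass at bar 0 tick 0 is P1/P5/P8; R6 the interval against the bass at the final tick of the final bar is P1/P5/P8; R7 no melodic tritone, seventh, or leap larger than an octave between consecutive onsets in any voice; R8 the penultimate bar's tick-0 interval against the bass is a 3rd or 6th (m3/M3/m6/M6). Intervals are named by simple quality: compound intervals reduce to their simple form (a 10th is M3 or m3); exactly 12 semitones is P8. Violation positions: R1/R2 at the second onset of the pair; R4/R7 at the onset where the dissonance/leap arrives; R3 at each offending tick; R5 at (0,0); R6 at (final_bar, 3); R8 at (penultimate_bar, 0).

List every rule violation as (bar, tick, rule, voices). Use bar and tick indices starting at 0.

(0, 0, R5, (0, 2))
(1, 0, R3, (1, 2))
(1, 1, R3, (1, 2))
(1, 2, R3, (1, 2))
(1, 3, R3, (1, 2))
(2, 0, R1, (0, 2))
(2, 0, R7, (1,))
(4, 0, R3, (1, 2))
(4, 1, R3, (1, 2))
(4, 2, R3, (1, 2))
(4, 3, R3, (1, 2))
(5, 0, R4, (0, 1))
(6, 0, R2, (0, 2))
(6, 0, R8, (0, 2))
(7, 0, R2, (0, 1))
(7, 3, R6, (0, 2))

bar 0: v0=F3 v1=F4 v2=A4 downbeat M3
bar 1: v0=A3 v1=F4 v2=E4 downbeat P5
bar 2: v0=G3 v1=B3 v2=D4 downbeat P5
bar 3: v0=F3 v1=A3 v2=F4 downbeat P8
bar 4: v0=G3 v1=E4 v2=D4 downbeat P5
bar 5: v0=F3 v1=B3 v2=A4 downbeat M3
bar 6: v0=E3 v1=C4 v2=E4 downbeat P8
bar 7: v0=F3 v1=F4 v2=A4 downbeat M3
  -> R5 @ bar 0 tick 0 v(0, 2): opens on M3
  -> R3 @ bar 1 tick 0 v(1, 2): F4 above E4
  -> R3 @ bar 1 tick 1 v(1, 2): F4 above E4
  -> R3 @ bar 1 tick 2 v(1, 2): F4 above E4
  -> R3 @ bar 1 tick 3 v(1, 2): F4 above E4
  -> R1 @ bar 2 tick 0 v(0, 2): A3/E4 P5 -> G3/D4 P5 similar
  -> R7 @ bar 2 tick 0 v(1,): F4->B3 leap 6st
  -> R3 @ bar 4 tick 0 v(1, 2): E4 above D4
  -> R3 @ bar 4 tick 1 v(1, 2): E4 above D4
  -> R3 @ bar 4 tick 2 v(1, 2): E4 above D4
  -> R3 @ bar 4 tick 3 v(1, 2): E4 above D4
  -> R4 @ bar 5 tick 0 v(0, 1): F3/B3 TT untreated
  -> R2 @ bar 6 tick 0 v(0, 2): F3/A4 M3 -> E3/E4 P8 similar
  -> R8 @ bar 6 tick 0 v(0, 2): penult P8 not 3rd/6th
  -> R2 @ bar 7 tick 0 v(0, 1): E3/C4 m6 -> F3/F4 P8 similar
  -> R6 @ bar 7 tick 3 v(0, 2): closes on M3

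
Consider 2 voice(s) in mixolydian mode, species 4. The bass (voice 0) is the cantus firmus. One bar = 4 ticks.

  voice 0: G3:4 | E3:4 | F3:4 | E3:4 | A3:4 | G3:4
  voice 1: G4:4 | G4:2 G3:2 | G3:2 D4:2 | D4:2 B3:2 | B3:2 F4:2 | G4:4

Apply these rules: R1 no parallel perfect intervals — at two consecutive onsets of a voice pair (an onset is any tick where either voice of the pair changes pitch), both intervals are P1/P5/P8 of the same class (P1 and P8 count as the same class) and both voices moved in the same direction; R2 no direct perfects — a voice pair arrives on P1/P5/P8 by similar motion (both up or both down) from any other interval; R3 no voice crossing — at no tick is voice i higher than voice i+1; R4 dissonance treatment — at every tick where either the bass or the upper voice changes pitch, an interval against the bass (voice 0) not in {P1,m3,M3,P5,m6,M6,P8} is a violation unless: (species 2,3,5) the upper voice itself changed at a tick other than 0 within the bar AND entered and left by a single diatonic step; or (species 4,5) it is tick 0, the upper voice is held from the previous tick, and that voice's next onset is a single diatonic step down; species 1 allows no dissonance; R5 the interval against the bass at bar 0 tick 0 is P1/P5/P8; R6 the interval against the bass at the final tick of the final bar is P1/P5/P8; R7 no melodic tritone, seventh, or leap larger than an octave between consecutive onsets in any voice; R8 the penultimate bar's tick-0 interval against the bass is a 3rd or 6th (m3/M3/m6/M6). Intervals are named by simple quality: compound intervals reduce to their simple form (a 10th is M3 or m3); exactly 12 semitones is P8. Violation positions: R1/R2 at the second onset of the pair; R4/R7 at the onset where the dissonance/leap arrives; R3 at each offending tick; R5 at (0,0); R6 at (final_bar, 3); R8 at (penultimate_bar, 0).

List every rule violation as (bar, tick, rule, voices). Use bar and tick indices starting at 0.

(2, 0, R4, (0, 1))
(3, 0, R4, (0, 1))
(4, 0, R4, (0, 1))
(4, 0, R8, (0, 1))
(4, 2, R7, (1,))

bar 0: v0=G3 v1=G4 downbeat P8
bar 1: v0=E3 v1=G4 downbeat m3
bar 2: v0=F3 v1=G3 downbeat M2
bar 3: v0=E3 v1=D4 downbeat m7
bar 4: v0=A3 v1=B3 downbeat M2
bar 5: v0=G3 v1=G4 downbeat P8
  -> R4 @ bar 2 tick 0 v(0, 1): F3/G3 M2 untreated
  -> R4 @ bar 3 tick 0 v(0, 1): E3/D4 m7 untreated
  -> R4 @ bar 4 tick 0 v(0, 1): A3/B3 M2 untreated
  -> R8 @ bar 4 tick 0 v(0, 1): penult M2 not 3rd/6th
  -> R7 @ bar 4 tick 2 v(1,): B3->F4 leap 6st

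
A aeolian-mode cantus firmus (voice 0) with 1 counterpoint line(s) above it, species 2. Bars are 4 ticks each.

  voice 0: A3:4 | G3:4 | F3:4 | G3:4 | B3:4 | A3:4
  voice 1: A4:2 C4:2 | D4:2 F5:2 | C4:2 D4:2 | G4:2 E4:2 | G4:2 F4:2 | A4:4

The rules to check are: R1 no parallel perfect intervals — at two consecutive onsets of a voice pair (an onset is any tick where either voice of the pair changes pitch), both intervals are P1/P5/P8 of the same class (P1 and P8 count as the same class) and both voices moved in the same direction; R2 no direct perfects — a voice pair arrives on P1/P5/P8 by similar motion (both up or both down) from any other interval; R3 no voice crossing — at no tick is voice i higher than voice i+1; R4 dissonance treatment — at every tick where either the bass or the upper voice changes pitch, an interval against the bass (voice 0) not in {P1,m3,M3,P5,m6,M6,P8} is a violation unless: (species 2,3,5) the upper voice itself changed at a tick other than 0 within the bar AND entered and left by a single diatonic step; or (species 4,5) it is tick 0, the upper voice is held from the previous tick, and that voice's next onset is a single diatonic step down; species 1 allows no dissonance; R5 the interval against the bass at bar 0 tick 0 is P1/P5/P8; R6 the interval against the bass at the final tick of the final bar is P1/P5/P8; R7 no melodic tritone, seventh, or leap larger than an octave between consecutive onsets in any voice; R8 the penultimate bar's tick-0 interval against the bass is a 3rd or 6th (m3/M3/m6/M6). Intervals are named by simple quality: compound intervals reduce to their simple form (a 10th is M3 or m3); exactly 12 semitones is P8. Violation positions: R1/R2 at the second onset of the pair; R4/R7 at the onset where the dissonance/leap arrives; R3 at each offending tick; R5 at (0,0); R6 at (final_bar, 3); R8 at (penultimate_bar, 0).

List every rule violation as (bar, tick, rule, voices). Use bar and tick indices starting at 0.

(1, 2, R4, (0, 1))
(1, 2, R7, (1,))
(2, 0, R2, (0, 1))
(2, 0, R7, (1,))
(3, 0, R2, (0, 1))
(4, 2, R4, (0, 1))

bar 0: v0=A3 v1=A4 downbeat P8
bar 1: v0=G3 v1=D4 downbeat P5
bar 2: v0=F3 v1=C4 downbeat P5
bar 3: v0=G3 v1=G4 downbeat P8
bar 4: v0=B3 v1=G4 downbeat m6
bar 5: v0=A3 v1=A4 downbeat P8
  -> R4 @ bar 1 tick 2 v(0, 1): G3/F5 m7 untreated
  -> R7 @ bar 1 tick 2 v(1,): D4->F5 leap 15st
  -> R2 @ bar 2 tick 0 v(0, 1): G3/F5 m7 -> F3/C4 P5 similar
  -> R7 @ bar 2 tick 0 v(1,): F5->C4 leap 17st
  -> R2 @ bar 3 tick 0 v(0, 1): F3/D4 M6 -> G3/G4 P8 similar
  -> R4 @ bar 4 tick 2 v(0, 1): B3/F4 TT untreated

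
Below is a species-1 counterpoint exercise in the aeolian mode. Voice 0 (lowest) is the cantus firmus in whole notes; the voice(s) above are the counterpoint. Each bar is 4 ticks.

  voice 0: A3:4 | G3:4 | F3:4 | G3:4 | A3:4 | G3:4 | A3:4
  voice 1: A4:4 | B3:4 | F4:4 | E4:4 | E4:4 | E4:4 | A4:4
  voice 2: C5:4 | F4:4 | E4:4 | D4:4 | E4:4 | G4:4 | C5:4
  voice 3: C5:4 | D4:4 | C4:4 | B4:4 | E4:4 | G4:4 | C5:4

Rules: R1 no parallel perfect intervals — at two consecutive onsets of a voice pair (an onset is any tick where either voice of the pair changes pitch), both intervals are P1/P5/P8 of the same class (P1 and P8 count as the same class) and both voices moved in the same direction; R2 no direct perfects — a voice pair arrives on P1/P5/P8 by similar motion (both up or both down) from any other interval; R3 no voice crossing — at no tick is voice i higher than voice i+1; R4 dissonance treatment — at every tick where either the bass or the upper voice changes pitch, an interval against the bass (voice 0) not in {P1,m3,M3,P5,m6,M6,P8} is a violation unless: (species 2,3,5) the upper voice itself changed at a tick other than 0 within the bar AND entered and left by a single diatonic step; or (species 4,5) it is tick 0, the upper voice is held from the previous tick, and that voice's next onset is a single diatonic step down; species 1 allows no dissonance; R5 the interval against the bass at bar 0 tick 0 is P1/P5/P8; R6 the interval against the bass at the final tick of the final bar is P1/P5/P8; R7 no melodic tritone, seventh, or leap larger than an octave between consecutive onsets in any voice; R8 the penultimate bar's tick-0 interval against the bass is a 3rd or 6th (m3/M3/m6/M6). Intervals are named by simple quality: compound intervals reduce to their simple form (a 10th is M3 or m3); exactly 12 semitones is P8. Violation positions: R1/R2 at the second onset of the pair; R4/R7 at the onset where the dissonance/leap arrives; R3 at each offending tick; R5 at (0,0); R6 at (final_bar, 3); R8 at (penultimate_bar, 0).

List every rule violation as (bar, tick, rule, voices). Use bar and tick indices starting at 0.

bar 0: v0=A3 v1=A4 v2=C5 v3=C5 downbeat m3
bar 1: v0=G3 v1=B3 v2=F4 v3=D4 downbeat P5
bar 2: v0=F3 v1=F4 v2=E4 v3=C4 downbeat P5
bar 3: v0=G3 v1=E4 v2=D4 v3=B4 downbeat M3
bar 4: v0=A3 v1=E4 v2=E4 v3=E4 downbeat P5
bar 5: v0=G3 v1=E4 v2=G4 v3=G4 downbeat P8
bar 6: v0=A3 v1=A4 v2=C5 v3=C5 downbeat m3
  -> R5 @ bar 0 tick 0 v(0, 2): opens on m3
  -> R5 @ bar 0 tick 0 v(0, 3): opens on m3
  -> R2 @ bar 1 tick 0 v(0, 3): A3/C5 m3 -> G3/D4 P5 similar
  -> R3 @ bar 1 tick 0 v(2, 3): F4 above D4
  -> R4 @ bar 1 tick 0 v(0, 2): G3/F4 m7 untreated
  -> R7 @ bar 1 tick 0 v(1,): A4->B3 leap 10st
  -> R7 @ bar 1 tick 0 v(3,): C5->D4 leap 10st
  -> R3 @ bar 1 tick 1 v(2, 3): F4 above D4
  -> R3 @ bar 1 tick 2 v(2, 3): F4 above D4
  -> R3 @ bar 1 tick 3 v(2, 3): F4 above D4
  -> R1 @ bar 2 tick 0 v(0, 3): G3/D4 P5 -> F3/C4 P5 similar
  -> R3 @ bar 2 tick 0 v(1, 2): F4 above E4
  -> R3 @ bar 2 tick 0 v(2, 3): E4 above C4
  -> R4 @ bar 2 tick 0 v(0, 2): F3/E4 M7 untreated
  -> R7 @ bar 2 tick 0 v(1,): B3->F4 leap 6st
  -> R3 @ bar 2 tick 1 v(1, 2): F4 above E4
  -> R3 @ bar 2 tick 1 v(2, 3): E4 above C4
  -> R3 @ bar 2 tick 2 v(1, 2): F4 above E4
  -> R3 @ bar 2 tick 2 v(2, 3): E4 above C4
  -> R3 @ bar 2 tick 3 v(1, 2): F4 above E4
  -> R3 @ bar 2 tick 3 v(2, 3): E4 above C4
  -> R3 @ bar 3 tick 0 v(1, 2): E4 above D4
  -> R7 @ bar 3 tick 0 v(3,): C4->B4 leap 11st
  -> R3 @ bar 3 tick 1 v(1, 2): E4 above D4
  -> R3 @ bar 3 tick 2 v(1, 2): E4 above D4
  -> R3 @ bar 3 tick 3 v(1, 2): E4 above D4
  -> R1 @ bar 4 tick 0 v(0, 2): G3/D4 P5 -> A3/E4 P5 similar
  -> R1 @ bar 5 tick 0 v(2, 3): E4/E4 P1 -> G4/G4 P1 similar
  -> R8 @ bar 5 tick 0 v(0, 2): penult P8 not 3rd/6th
  -> R8 @ bar 5 tick 0 v(0, 3): penult P8 not 3rd/6th
  -> R1 @ bar 6 tick 0 v(2, 3): G4/G4 P1 -> C5/C5 P1 similar
  -> R2 @ bar 6 tick 0 v(0, 1): G3/E4 M6 -> A3/A4 P8 similar
  -> R6 @ bar 6 tick 3 v(0, 2): closes on m3
  -> R6 @ bar 6 tick 3 v(0, 3): closes on m3

(0, 0, R5, (0, 2))
(0, 0, R5, (0, 3))
(1, 0, R2, (0, 3))
(1, 0, R3, (2, 3))
(1, 0, R4, (0, 2))
(1, 0, R7, (1,))
(1, 0, R7, (3,))
(1, 1, R3, (2, 3))
(1, 2, R3, (2, 3))
(1, 3, R3, (2, 3))
(2, 0, R1, (0, 3))
(2, 0, R3, (1, 2))
(2, 0, R3, (2, 3))
(2, 0, R4, (0, 2))
(2, 0, R7, (1,))
(2, 1, R3, (1, 2))
(2, 1, R3, (2, 3))
(2, 2, R3, (1, 2))
(2, 2, R3, (2, 3))
(2, 3, R3, (1, 2))
(2, 3, R3, (2, 3))
(3, 0, R3, (1, 2))
(3, 0, R7, (3,))
(3, 1, R3, (1, 2))
(3, 2, R3, (1, 2))
(3, 3, R3, (1, 2))
(4, 0, R1, (0, 2))
(5, 0, R1, (2, 3))
(5, 0, R8, (0, 2))
(5, 0, R8, (0, 3))
(6, 0, R1, (2, 3))
(6, 0, R2, (0, 1))
(6, 3, R6, (0, 2))
(6, 3, R6, (0, 3))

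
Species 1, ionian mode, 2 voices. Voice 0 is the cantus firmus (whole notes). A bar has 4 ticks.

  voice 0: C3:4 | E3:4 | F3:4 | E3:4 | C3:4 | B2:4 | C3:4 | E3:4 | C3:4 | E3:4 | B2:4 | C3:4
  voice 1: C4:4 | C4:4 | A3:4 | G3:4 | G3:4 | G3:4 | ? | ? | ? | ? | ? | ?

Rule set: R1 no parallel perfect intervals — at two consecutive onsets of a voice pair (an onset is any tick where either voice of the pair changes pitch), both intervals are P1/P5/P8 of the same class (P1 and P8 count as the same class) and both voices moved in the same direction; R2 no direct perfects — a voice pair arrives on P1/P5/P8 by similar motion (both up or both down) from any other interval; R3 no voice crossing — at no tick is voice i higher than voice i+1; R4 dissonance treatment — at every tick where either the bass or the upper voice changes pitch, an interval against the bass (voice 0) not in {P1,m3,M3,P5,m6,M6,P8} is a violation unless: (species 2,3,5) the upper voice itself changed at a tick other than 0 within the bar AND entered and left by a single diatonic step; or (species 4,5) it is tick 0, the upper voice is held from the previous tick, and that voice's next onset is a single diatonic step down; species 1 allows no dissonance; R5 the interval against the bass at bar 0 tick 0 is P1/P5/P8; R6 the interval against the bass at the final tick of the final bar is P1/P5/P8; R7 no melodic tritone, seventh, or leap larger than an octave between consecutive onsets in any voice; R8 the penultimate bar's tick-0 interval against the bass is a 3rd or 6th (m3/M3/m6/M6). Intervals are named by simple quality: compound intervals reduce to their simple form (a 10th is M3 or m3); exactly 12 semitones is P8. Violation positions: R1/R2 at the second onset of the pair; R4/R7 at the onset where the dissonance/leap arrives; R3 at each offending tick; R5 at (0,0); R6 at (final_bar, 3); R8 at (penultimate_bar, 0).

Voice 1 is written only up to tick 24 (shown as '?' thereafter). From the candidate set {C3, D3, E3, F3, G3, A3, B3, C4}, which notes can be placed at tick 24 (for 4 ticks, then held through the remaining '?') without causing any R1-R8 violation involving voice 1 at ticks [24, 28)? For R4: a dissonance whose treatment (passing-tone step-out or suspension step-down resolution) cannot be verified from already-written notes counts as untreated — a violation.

{A3, C3, E3, G3}

C3: legal
D3: violates R4
E3: legal
F3: violates R4
G3: legal
A3: legal
B3: violates R4
C4: violates R2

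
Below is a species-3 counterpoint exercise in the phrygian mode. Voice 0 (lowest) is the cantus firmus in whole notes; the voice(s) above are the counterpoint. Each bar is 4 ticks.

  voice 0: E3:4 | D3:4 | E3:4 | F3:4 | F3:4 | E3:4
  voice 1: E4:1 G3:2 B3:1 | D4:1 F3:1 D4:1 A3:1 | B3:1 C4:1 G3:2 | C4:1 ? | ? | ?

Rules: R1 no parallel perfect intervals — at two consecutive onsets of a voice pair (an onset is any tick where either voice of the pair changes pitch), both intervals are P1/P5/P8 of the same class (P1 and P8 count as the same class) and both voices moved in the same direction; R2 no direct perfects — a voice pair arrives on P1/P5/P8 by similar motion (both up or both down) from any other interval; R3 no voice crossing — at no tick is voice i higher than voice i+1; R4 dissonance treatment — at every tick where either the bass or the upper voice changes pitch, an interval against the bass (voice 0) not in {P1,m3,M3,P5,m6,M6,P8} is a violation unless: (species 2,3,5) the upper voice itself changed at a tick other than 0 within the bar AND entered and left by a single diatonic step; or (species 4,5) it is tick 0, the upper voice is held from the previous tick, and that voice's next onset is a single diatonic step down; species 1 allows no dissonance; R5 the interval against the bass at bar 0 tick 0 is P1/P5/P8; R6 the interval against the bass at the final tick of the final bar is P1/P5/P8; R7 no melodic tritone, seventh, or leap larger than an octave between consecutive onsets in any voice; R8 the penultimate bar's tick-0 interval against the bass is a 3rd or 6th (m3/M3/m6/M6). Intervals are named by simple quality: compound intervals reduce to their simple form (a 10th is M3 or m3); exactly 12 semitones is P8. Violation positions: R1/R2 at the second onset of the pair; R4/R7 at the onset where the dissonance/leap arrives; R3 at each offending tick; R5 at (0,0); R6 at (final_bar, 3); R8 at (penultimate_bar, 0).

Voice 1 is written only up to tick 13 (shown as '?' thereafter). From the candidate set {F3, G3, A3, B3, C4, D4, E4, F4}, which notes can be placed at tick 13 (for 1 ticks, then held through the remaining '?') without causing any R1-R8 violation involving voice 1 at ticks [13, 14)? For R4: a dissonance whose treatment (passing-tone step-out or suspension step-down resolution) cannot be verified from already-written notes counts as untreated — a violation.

F3: legal
G3: violates R4
A3: legal
B3: violates R4
C4: legal
D4: legal
E4: violates R4
F4: legal

{A3, C4, D4, F3, F4}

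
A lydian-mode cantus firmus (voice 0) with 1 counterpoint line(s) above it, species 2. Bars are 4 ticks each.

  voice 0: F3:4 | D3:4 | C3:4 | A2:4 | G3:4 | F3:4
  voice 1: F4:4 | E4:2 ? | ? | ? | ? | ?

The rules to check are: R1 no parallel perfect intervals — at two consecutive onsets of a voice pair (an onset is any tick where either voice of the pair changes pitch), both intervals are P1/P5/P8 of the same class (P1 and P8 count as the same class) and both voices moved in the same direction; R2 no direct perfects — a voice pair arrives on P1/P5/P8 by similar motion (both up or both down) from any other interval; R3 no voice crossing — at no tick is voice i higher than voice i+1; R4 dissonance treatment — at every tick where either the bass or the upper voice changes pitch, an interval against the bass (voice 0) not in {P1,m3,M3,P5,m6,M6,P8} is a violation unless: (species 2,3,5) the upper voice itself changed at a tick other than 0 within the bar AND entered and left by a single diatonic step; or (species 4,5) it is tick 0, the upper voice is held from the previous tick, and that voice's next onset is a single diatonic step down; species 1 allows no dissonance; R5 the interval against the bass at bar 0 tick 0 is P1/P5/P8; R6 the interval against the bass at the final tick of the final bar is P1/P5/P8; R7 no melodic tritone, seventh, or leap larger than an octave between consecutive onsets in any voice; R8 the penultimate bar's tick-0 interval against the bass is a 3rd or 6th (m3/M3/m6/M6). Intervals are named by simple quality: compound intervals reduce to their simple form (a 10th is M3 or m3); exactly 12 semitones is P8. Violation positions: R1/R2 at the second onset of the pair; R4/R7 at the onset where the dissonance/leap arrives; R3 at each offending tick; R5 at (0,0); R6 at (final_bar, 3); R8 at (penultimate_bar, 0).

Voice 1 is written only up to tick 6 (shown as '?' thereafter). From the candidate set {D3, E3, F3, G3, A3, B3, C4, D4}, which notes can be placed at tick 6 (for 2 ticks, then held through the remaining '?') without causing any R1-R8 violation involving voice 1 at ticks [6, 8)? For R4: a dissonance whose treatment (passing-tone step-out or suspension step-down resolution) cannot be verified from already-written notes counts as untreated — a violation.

D3: violates R7
E3: violates R4
F3: violates R7
G3: violates R4
A3: legal
B3: legal
C4: violates R4
D4: legal

{A3, B3, D4}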